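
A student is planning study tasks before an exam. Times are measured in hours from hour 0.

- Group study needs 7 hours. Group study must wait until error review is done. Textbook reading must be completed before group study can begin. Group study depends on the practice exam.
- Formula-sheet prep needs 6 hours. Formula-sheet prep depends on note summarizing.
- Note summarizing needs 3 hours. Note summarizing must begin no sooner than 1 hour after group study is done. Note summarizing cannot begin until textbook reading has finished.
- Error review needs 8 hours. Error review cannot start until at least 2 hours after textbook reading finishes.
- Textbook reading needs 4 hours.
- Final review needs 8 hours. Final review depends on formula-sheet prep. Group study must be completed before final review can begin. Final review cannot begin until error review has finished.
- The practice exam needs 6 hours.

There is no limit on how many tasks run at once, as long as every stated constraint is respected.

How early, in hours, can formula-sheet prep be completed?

31

The practice exam can start immediately at hour 0; it finishes at hour 6.
Textbook reading can start immediately at hour 0; it finishes at hour 4.
After textbook reading (finishes hour 4, plus 2-hour gap → hour 6), error review can start at hour 6 and finishes at hour 14.
Group study has to wait for error review (finishes hour 14); textbook reading (finishes hour 4); the practice exam (finishes hour 6). The latest of these is hour 14, so group study runs hour 14 to 14 + 7 = hour 21.
For note summarizing: group study (finishes hour 21, plus 1-hour gap → hour 22); textbook reading (finishes hour 4). Taking the maximum gives a start of hour 22, and it finishes at 22 + 3 = hour 25.
Formula-sheet prep cannot begin until note summarizing (finishes hour 25). It runs from hour 25 to 25 + 6 = hour 31.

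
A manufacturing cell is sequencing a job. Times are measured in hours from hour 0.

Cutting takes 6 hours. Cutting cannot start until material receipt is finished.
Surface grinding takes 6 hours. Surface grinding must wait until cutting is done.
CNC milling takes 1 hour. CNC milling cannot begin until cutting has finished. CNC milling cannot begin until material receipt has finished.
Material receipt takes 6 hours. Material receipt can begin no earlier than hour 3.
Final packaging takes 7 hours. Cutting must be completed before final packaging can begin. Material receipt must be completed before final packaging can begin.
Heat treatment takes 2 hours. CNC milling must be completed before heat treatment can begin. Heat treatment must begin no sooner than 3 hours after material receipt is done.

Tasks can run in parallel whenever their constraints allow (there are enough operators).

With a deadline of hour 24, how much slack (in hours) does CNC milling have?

6

After its own release at hour 3, material receipt can start at hour 3 and finishes at hour 9.
Cutting cannot begin until material receipt (finishes hour 9). It runs from hour 9 to 9 + 6 = hour 15.
For CNC milling: cutting (finishes hour 15); material receipt (finishes hour 9). Taking the maximum gives a start of hour 15, and it finishes at 15 + 1 = hour 16.

Working backward from the deadline:
To finish by hour 24, heat treatment (duration 2) must start no later than hour 22.
CNC milling feeds into heat treatment (must start by hour 22); so CNC milling must finish by hour 22 and therefore start by hour 21.
So CNC milling can start as early as hour 15 and as late as hour 21, giving 21 − 15 = 6 hours of slack.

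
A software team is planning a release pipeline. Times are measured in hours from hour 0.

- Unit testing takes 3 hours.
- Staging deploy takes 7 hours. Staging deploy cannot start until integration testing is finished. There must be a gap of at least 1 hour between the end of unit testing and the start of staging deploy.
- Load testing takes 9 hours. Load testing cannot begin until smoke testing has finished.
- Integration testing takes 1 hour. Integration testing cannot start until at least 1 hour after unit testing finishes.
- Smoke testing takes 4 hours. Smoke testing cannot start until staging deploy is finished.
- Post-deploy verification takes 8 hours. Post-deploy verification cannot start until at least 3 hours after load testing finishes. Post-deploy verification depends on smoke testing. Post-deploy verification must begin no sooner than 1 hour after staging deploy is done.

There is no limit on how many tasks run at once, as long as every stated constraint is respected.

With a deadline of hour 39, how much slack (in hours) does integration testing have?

3

Nothing blocks unit testing, so it runs from hour 0 to hour 3.
Integration testing cannot begin until unit testing (finishes hour 3, plus 1-hour gap → hour 4). It runs from hour 4 to 4 + 1 = hour 5.

Working backward from the deadline:
Nothing follows post-deploy verification; the deadline of hour 39 is its only limit. It must start by 39 − 8 = hour 31.
Load testing feeds into post-deploy verification (must start by hour 31, minus 3-hour gap → hour 28); so load testing must finish by hour 28 and therefore start by hour 19.
Smoke testing has several dependents: load testing (must start by hour 19); post-deploy verification (must start by hour 31). The earliest of those limits is hour 19, so smoke testing must start by 19 − 4 = hour 15.
Staging deploy has several dependents: smoke testing (must start by hour 15); post-deploy verification (must start by hour 31, minus 1-hour gap → hour 30). The earliest of those limits is hour 15, so staging deploy must start by 15 − 7 = hour 8.
Integration testing feeds into staging deploy (must start by hour 8); so integration testing must finish by hour 8 and therefore start by hour 7.
So integration testing can start as early as hour 4 and as late as hour 7, giving 7 − 4 = 3 hours of slack.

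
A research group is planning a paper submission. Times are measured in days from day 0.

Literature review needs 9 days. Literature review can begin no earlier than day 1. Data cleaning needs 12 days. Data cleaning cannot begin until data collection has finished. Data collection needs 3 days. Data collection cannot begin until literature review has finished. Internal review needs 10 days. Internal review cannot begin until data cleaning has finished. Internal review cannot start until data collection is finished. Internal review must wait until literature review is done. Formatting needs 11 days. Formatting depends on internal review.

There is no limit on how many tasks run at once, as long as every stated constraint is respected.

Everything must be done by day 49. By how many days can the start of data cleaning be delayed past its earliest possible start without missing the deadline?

3

Literature review cannot begin until its own release at day 1. It runs from day 1 to 1 + 9 = day 10.
Data collection cannot begin until literature review (finishes day 10). It runs from day 10 to 10 + 3 = day 13.
After data collection (finishes day 13), data cleaning can start at day 13 and finishes at day 25.

Working backward from the deadline:
To finish by day 49, formatting (duration 11) must start no later than day 38.
Internal review has to be done before formatting (must start by day 38). That means finishing by day 38, i.e. starting by 38 − 10 = day 28.
Data cleaning must finish before internal review (must start by day 28). With a 12-day duration, data cleaning must start by 28 − 12 = day 16.
So data cleaning can start as early as day 13 and as late as day 16, giving 16 − 13 = 3 days of slack.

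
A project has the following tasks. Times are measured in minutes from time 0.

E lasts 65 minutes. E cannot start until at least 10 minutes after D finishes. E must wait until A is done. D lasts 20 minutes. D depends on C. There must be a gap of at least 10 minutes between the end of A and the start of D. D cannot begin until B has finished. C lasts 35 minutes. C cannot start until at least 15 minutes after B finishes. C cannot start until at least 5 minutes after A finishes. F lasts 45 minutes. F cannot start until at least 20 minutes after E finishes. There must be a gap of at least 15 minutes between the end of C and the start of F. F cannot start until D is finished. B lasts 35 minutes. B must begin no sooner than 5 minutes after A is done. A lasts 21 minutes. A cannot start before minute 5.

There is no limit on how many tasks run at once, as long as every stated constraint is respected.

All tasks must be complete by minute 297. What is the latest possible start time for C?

Nothing follows F; the deadline of minute 297 is its only limit. It must start by 297 − 45 = minute 252.
E has to be done before F (must start by minute 252, minus 20-minute gap → minute 232). That means finishing by minute 232, i.e. starting by 232 − 65 = minute 167.
For D: E (must start by minute 167, minus 10-minute gap → minute 157); F (must start by minute 252). The most restrictive is minute 157; with a 20-minute duration, D must start by minute 137.
C must finish in time for D (must start by minute 137); F (must start by minute 252, minus 15-minute gap → minute 237). The tightest is minute 137, so C must start by 137 − 35 = minute 102.

102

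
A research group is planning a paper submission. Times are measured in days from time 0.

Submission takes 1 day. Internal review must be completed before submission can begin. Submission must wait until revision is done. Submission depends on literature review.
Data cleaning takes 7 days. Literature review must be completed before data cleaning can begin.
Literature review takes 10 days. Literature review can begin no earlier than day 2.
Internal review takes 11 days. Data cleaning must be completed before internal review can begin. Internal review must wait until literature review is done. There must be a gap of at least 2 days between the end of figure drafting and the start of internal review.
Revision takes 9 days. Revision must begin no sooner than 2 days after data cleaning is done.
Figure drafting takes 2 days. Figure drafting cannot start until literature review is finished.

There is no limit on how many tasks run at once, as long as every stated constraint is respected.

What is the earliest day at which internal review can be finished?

30

Literature review waits on its own release at day 2, so it starts at day 2 and finishes at 2 + 10 = day 12.
Figure drafting waits on literature review (finishes day 12), so it starts at day 12 and finishes at 12 + 2 = day 14.
Data cleaning waits on literature review (finishes day 12), so it starts at day 12 and finishes at 12 + 7 = day 19.
Internal review has to wait for data cleaning (finishes day 19); literature review (finishes day 12); figure drafting (finishes day 14, plus 2-day gap → day 16). The latest of these is day 19, so internal review runs day 19 to 19 + 11 = day 30.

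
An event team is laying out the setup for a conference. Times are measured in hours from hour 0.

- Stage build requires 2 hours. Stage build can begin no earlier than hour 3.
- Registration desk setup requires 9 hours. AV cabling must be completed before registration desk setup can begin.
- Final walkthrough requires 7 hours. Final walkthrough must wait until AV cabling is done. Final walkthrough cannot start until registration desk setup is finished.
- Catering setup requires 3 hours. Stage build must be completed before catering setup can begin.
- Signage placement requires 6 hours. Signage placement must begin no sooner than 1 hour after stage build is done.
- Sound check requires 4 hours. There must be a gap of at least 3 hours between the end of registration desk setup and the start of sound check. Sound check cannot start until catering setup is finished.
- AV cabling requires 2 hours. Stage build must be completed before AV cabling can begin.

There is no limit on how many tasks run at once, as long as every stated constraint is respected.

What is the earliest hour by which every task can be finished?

23

Stage build cannot begin until its own release at hour 3. It runs from hour 3 to 3 + 2 = hour 5.
Catering setup cannot begin until stage build (finishes hour 5). It runs from hour 5 to 5 + 3 = hour 8.
After stage build (finishes hour 5, plus 1-hour gap → hour 6), signage placement can start at hour 6 and finishes at hour 12.
AV cabling cannot begin until stage build (finishes hour 5). It runs from hour 5 to 5 + 2 = hour 7.
After AV cabling (finishes hour 7), registration desk setup can start at hour 7 and finishes at hour 16.
For final walkthrough: AV cabling (finishes hour 7); registration desk setup (finishes hour 16). Taking the maximum gives a start of hour 16, and it finishes at 16 + 7 = hour 23.
Sound check has to wait for registration desk setup (finishes hour 16, plus 3-hour gap → hour 19); catering setup (finishes hour 8). The latest of these is hour 19, so sound check runs hour 19 to 19 + 4 = hour 23.
All tasks are finished once the last one completes. Finish times: Stage build at 5, AV cabling at 7, Registration desk setup at 16, Signage placement at 12, Catering setup at 8, Sound check at 23, Final walkthrough at 23. The latest is hour 23.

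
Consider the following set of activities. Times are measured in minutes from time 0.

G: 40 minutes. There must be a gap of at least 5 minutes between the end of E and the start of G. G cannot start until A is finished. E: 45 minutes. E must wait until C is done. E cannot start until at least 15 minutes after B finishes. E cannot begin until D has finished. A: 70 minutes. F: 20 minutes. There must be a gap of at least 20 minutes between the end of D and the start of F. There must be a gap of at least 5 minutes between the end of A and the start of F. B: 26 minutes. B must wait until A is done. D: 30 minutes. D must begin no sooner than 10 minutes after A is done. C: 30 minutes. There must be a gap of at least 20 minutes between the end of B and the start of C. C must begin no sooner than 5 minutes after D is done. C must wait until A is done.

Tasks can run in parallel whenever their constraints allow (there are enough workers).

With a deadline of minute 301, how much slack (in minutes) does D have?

A has no prerequisites, so it starts at minute 0 and finishes at minute 70.
After A (finishes minute 70, plus 10-minute gap → minute 80), D can start at minute 80 and finishes at minute 110.

Working backward from the deadline:
To finish by minute 301, G (duration 40) must start no later than minute 261.
E must finish before G (must start by minute 261, minus 5-minute gap → minute 256). With a 45-minute duration, E must start by 256 − 45 = minute 211.
C must finish before E (must start by minute 211). With a 30-minute duration, C must start by 211 − 30 = minute 181.
F has no dependents, so it just needs to finish by minute 301. Starting by 301 − 20 = minute 281 achieves that.
D has several dependents: C (must start by minute 181, minus 5-minute gap → minute 176); E (must start by minute 211); F (must start by minute 281, minus 20-minute gap → minute 261). The earliest of those limits is minute 176, so D must start by 176 − 30 = minute 146.
So D can start as early as minute 80 and as late as minute 146, giving 146 − 80 = 66 minutes of slack.

66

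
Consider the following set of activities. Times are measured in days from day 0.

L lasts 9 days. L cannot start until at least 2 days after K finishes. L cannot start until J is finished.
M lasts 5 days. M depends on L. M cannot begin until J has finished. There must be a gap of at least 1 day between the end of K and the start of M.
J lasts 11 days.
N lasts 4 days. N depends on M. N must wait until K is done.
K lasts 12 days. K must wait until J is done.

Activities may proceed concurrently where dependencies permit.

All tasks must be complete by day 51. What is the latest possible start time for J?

8

N must finish by day 51; it takes 4 days, so it must start by 51 − 4 = day 47.
M feeds into N (must start by day 47); so M must finish by day 47 and therefore start by day 42.
L must finish before M (must start by day 42). With a 9-day duration, L must start by 42 − 9 = day 33.
K feeds L (must start by day 33, minus 2-day gap → day 31); M (must start by day 42, minus 1-day gap → day 41); N (must start by day 47). Taking the minimum, K must finish by day 31 and start by 31 − 12 = day 19.
For J: K (must start by day 19); L (must start by day 33); M (must start by day 42). The most restrictive is day 19; with an 11-day duration, J must start by day 8.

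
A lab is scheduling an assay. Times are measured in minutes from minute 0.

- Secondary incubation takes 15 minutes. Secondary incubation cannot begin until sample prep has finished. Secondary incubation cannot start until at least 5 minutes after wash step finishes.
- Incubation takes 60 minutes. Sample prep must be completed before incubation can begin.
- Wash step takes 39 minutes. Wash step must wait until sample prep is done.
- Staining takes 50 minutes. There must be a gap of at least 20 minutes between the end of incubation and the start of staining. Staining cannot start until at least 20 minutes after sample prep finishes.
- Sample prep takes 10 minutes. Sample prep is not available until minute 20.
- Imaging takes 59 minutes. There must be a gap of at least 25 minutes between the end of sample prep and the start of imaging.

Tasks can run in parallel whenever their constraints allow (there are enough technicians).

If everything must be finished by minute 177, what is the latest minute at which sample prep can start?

Staining has no dependents, so it just needs to finish by minute 177. Starting by 177 − 50 = minute 127 achieves that.
Incubation has to be done before staining (must start by minute 127, minus 20-minute gap → minute 107). That means finishing by minute 107, i.e. starting by 107 − 60 = minute 47.
Secondary incubation must finish by minute 177; it takes 15 minutes, so it must start by 177 − 15 = minute 162.
Wash step has to be done before secondary incubation (must start by minute 162, minus 5-minute gap → minute 157). That means finishing by minute 157, i.e. starting by 157 − 39 = minute 118.
Imaging has no dependents, so it just needs to finish by minute 177. Starting by 177 − 59 = minute 118 achieves that.
For sample prep: incubation (must start by minute 47); wash step (must start by minute 118); staining (must start by minute 127, minus 20-minute gap → minute 107); secondary incubation (must start by minute 162); imaging (must start by minute 118, minus 25-minute gap → minute 93). The most restrictive is minute 47; with a 10-minute duration, sample prep must start by minute 37.

37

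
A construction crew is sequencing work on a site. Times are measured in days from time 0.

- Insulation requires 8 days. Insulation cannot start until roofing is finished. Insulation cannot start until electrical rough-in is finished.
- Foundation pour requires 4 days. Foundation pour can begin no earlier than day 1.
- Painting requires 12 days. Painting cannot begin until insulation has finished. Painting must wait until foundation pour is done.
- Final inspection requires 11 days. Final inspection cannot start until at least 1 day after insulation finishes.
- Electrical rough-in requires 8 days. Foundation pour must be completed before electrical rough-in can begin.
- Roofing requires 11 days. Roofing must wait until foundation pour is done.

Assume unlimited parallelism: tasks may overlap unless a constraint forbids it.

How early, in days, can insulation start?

Foundation pour cannot begin until its own release at day 1. It runs from day 1 to 1 + 4 = day 5.
After foundation pour (finishes day 5), electrical rough-in can start at day 5 and finishes at day 13.
Roofing cannot begin until foundation pour (finishes day 5). It runs from day 5 to 5 + 11 = day 16.
Insulation waits on roofing (finishes day 16); electrical rough-in (finishes day 13). The latest of these is day 16, which is the earliest insulation can start.

16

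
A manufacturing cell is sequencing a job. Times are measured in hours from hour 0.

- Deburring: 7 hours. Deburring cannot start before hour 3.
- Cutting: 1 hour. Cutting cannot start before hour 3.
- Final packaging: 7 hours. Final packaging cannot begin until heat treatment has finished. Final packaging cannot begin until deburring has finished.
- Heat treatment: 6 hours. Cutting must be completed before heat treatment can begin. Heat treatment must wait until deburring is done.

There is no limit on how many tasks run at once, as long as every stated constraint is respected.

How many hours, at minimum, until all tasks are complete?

After its own release at hour 3, deburring can start at hour 3 and finishes at hour 10.
After its own release at hour 3, cutting can start at hour 3 and finishes at hour 4.
For heat treatment: cutting (finishes hour 4); deburring (finishes hour 10). Taking the maximum gives a start of hour 10, and it finishes at 10 + 6 = hour 16.
Final packaging cannot start until heat treatment (finishes hour 16); deburring (finishes hour 10). The controlling bound is hour 16, so final packaging finishes at 16 + 7 = hour 23.
All tasks are finished once the last one completes. Finish times: Cutting at 4, Deburring at 10, Heat treatment at 16, Final packaging at 23. The latest is hour 23.

23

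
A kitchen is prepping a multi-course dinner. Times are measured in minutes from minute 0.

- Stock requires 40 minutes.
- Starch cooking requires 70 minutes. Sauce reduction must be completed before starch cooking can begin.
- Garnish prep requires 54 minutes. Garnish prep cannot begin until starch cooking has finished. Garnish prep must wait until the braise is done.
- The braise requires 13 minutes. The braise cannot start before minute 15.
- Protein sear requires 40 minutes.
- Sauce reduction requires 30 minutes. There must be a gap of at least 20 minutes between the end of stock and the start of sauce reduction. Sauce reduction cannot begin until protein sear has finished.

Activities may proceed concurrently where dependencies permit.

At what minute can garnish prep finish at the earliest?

214

Protein sear has no prerequisites, so it starts at minute 0 and finishes at minute 40.
After its own release at minute 15, the braise can start at minute 15 and finishes at minute 28.
Stock has no prerequisites, so it starts at minute 0 and finishes at minute 40.
Sauce reduction has to wait for stock (finishes minute 40, plus 20-minute gap → minute 60); protein sear (finishes minute 40). The latest of these is minute 60, so sauce reduction runs minute 60 to 60 + 30 = minute 90.
After sauce reduction (finishes minute 90), starch cooking can start at minute 90 and finishes at minute 160.
Garnish prep needs all of starch cooking (finishes minute 160); the braise (finishes minute 28). That puts its earliest start at minute 160; it finishes at 160 + 54 = minute 214.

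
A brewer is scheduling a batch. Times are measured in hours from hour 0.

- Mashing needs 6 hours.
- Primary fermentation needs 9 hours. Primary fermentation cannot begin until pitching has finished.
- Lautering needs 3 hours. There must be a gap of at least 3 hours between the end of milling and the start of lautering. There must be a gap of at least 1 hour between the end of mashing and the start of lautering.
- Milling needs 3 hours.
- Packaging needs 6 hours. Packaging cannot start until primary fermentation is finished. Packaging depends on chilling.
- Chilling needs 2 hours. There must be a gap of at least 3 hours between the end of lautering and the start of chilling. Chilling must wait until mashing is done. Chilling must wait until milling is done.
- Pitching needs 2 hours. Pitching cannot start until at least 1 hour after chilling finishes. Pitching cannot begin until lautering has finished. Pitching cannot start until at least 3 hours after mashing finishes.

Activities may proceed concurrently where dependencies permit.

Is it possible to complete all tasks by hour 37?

Yes

Mashing has no prerequisites, so it starts at hour 0 and finishes at hour 6.
Milling can start immediately at hour 0; it finishes at hour 3.
Lautering needs all of milling (finishes hour 3, plus 3-hour gap → hour 6); mashing (finishes hour 6, plus 1-hour gap → hour 7). That puts its earliest start at hour 7; it finishes at 7 + 3 = hour 10.
Chilling has to wait for lautering (finishes hour 10, plus 3-hour gap → hour 13); mashing (finishes hour 6); milling (finishes hour 3). The latest of these is hour 13, so chilling runs hour 13 to 13 + 2 = hour 15.
Pitching needs all of chilling (finishes hour 15, plus 1-hour gap → hour 16); lautering (finishes hour 10); mashing (finishes hour 6, plus 3-hour gap → hour 9). That puts its earliest start at hour 16; it finishes at 16 + 2 = hour 18.
After pitching (finishes hour 18), primary fermentation can start at hour 18 and finishes at hour 27.
Packaging needs all of primary fermentation (finishes hour 27); chilling (finishes hour 15). That puts its earliest start at hour 27; it finishes at 27 + 6 = hour 33.
Every task is finished by hour 33, which is no later than the deadline of 37, so the schedule is feasible.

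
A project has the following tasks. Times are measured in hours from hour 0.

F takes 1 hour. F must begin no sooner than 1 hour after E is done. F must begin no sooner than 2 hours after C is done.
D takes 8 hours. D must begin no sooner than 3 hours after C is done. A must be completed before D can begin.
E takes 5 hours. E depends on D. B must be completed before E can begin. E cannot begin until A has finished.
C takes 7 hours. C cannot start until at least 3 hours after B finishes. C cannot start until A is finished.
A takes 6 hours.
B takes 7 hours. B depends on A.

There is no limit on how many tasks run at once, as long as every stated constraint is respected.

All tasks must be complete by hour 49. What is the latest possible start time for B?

To finish by hour 49, F (duration 1) must start no later than hour 48.
E feeds into F (must start by hour 48, minus 1-hour gap → hour 47); so E must finish by hour 47 and therefore start by hour 42.
D must finish before E (must start by hour 42). With an 8-hour duration, D must start by 42 − 8 = hour 34.
C has several dependents: D (must start by hour 34, minus 3-hour gap → hour 31); F (must start by hour 48, minus 2-hour gap → hour 46). The earliest of those limits is hour 31, so C must start by 31 − 7 = hour 24.
For B: C (must start by hour 24, minus 3-hour gap → hour 21); E (must start by hour 42). The most restrictive is hour 21; with a 7-hour duration, B must start by hour 14.

14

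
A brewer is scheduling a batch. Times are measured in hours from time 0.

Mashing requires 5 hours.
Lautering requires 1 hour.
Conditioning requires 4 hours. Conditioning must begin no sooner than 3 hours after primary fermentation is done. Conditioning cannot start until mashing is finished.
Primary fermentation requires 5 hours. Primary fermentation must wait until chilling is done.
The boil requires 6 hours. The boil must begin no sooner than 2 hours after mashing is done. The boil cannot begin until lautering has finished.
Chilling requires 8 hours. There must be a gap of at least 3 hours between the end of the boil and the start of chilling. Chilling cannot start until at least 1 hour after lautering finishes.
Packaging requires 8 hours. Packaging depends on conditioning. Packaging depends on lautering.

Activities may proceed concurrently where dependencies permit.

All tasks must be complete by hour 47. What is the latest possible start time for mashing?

To finish by hour 47, packaging (duration 8) must start no later than hour 39.
Conditioning must finish before packaging (must start by hour 39). With a 4-hour duration, conditioning must start by 39 − 4 = hour 35.
Primary fermentation has to be done before conditioning (must start by hour 35, minus 3-hour gap → hour 32). That means finishing by hour 32, i.e. starting by 32 − 5 = hour 27.
Chilling feeds into primary fermentation (must start by hour 27); so chilling must finish by hour 27 and therefore start by hour 19.
Since chilling (must start by hour 19, minus 3-hour gap → hour 16) depends on it, the boil must finish by hour 16. Backing off its 6-hour duration gives a latest start of hour 10.
Mashing feeds the boil (must start by hour 10, minus 2-hour gap → hour 8); conditioning (must start by hour 35). Taking the minimum, mashing must finish by hour 8 and start by 8 − 5 = hour 3.

3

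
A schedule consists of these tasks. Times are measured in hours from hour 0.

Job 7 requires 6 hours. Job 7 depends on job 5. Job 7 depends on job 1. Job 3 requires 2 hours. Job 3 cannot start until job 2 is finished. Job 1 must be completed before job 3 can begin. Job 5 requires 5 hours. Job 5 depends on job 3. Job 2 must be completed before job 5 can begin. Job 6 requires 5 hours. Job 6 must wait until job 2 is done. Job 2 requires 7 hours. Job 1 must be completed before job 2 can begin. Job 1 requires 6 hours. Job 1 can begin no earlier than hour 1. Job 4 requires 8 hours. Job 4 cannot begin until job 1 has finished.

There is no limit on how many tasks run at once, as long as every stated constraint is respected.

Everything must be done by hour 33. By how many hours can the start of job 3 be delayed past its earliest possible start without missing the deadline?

6

After its own release at hour 1, job 1 can start at hour 1 and finishes at hour 7.
Job 2 cannot begin until job 1 (finishes hour 7). It runs from hour 7 to 7 + 7 = hour 14.
Job 3 has to wait for job 2 (finishes hour 14); job 1 (finishes hour 7). The latest of these is hour 14, so job 3 runs hour 14 to 14 + 2 = hour 16.

Working backward from the deadline:
Job 7 has no dependents, so it just needs to finish by hour 33. Starting by 33 − 6 = hour 27 achieves that.
Since job 7 (must start by hour 27) depends on it, job 5 must finish by hour 27. Backing off its 5-hour duration gives a latest start of hour 22.
Since job 5 (must start by hour 22) depends on it, job 3 must finish by hour 22. Backing off its 2-hour duration gives a latest start of hour 20.
So job 3 can start as early as hour 14 and as late as hour 20, giving 20 − 14 = 6 hours of slack.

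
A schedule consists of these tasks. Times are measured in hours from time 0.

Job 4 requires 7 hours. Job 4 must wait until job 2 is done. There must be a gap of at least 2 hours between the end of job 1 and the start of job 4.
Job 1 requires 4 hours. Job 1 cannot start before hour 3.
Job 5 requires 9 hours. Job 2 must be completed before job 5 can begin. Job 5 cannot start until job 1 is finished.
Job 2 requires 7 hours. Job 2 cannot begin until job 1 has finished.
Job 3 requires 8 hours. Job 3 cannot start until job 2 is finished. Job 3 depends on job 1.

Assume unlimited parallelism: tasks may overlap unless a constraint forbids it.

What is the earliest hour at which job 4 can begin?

14

Job 1 cannot begin until its own release at hour 3. It runs from hour 3 to 3 + 4 = hour 7.
Job 2 waits on job 1 (finishes hour 7), so it starts at hour 7 and finishes at 7 + 7 = hour 14.
Job 4 waits on job 2 (finishes hour 14); job 1 (finishes hour 7, plus 2-hour gap → hour 9). The latest of these is hour 14, which is the earliest job 4 can start.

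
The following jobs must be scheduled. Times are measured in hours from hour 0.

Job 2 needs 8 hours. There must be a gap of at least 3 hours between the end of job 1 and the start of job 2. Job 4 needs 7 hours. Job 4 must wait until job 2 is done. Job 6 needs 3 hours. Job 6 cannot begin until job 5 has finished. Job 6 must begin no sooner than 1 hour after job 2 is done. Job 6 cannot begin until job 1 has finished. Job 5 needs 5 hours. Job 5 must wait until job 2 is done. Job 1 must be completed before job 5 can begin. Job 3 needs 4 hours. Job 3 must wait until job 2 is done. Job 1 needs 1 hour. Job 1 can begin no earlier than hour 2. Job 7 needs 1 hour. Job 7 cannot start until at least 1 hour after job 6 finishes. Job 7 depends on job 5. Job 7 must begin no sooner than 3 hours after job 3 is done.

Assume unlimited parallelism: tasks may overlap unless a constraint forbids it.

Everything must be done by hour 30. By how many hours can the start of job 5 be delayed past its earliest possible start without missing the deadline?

After its own release at hour 2, job 1 can start at hour 2 and finishes at hour 3.
Job 2 waits on job 1 (finishes hour 3, plus 3-hour gap → hour 6), so it starts at hour 6 and finishes at 6 + 8 = hour 14.
Job 5 cannot start until job 2 (finishes hour 14); job 1 (finishes hour 3). The controlling bound is hour 14, so job 5 finishes at 14 + 5 = hour 19.

Working backward from the deadline:
To finish by hour 30, job 7 (duration 1) must start no later than hour 29.
Job 6 feeds into job 7 (must start by hour 29, minus 1-hour gap → hour 28); so job 6 must finish by hour 28 and therefore start by hour 25.
For job 5: job 6 (must start by hour 25); job 7 (must start by hour 29). The most restrictive is hour 25; with a 5-hour duration, job 5 must start by hour 20.
So job 5 can start as early as hour 14 and as late as hour 20, giving 20 − 14 = 6 hours of slack.

6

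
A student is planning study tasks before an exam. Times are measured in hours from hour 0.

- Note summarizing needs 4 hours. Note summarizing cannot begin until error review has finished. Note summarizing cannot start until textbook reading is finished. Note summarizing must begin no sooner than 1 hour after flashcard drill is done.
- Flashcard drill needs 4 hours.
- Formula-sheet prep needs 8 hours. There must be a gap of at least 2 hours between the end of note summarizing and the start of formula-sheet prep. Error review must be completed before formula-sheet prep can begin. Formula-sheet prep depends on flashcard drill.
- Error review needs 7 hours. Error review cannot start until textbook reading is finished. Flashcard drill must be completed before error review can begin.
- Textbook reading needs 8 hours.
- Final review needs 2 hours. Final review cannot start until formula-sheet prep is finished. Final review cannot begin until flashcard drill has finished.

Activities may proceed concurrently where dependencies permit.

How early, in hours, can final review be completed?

Nothing blocks flashcard drill, so it runs from hour 0 to hour 4.
Textbook reading can start immediately at hour 0; it finishes at hour 8.
Error review has to wait for textbook reading (finishes hour 8); flashcard drill (finishes hour 4). The latest of these is hour 8, so error review runs hour 8 to 8 + 7 = hour 15.
Note summarizing needs all of error review (finishes hour 15); textbook reading (finishes hour 8); flashcard drill (finishes hour 4, plus 1-hour gap → hour 5). That puts its earliest start at hour 15; it finishes at 15 + 4 = hour 19.
For formula-sheet prep: note summarizing (finishes hour 19, plus 2-hour gap → hour 21); error review (finishes hour 15); flashcard drill (finishes hour 4). Taking the maximum gives a start of hour 21, and it finishes at 21 + 8 = hour 29.
For final review: formula-sheet prep (finishes hour 29); flashcard drill (finishes hour 4). Taking the maximum gives a start of hour 29, and it finishes at 29 + 2 = hour 31.

31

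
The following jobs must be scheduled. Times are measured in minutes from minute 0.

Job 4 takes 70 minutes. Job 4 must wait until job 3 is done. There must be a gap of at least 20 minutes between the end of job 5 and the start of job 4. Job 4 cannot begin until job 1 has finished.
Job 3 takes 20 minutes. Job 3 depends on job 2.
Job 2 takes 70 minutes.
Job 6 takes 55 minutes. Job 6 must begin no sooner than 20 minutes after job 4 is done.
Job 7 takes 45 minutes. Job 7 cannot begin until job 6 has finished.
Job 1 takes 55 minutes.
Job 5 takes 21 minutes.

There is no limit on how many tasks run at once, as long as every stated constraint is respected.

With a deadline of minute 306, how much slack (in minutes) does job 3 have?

Nothing blocks job 2, so it runs from minute 0 to minute 70.
Job 3 waits on job 2 (finishes minute 70), so it starts at minute 70 and finishes at 70 + 20 = minute 90.

Working backward from the deadline:
To finish by minute 306, job 7 (duration 45) must start no later than minute 261.
Job 6 must finish before job 7 (must start by minute 261). With a 55-minute duration, job 6 must start by 261 − 55 = minute 206.
Job 4 must finish before job 6 (must start by minute 206, minus 20-minute gap → minute 186). With a 70-minute duration, job 4 must start by 186 − 70 = minute 116.
Job 3 feeds into job 4 (must start by minute 116); so job 3 must finish by minute 116 and therefore start by minute 96.
So job 3 can start as early as minute 70 and as late as minute 96, giving 96 − 70 = 26 minutes of slack.

26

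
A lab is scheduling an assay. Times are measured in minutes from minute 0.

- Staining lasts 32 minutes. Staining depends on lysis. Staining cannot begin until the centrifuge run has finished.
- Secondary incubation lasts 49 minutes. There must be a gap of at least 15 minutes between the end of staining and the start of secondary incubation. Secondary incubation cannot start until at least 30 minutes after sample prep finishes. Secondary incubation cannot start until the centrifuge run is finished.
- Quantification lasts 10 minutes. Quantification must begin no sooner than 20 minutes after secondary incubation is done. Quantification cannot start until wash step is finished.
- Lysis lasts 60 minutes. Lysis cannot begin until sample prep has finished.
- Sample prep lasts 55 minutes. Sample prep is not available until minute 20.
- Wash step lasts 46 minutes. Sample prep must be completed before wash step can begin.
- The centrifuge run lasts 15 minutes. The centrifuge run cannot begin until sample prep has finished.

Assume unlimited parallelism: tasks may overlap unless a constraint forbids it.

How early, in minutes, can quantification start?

251

After its own release at minute 20, sample prep can start at minute 20 and finishes at minute 75.
Wash step waits on sample prep (finishes minute 75), so it starts at minute 75 and finishes at 75 + 46 = minute 121.
After sample prep (finishes minute 75), the centrifuge run can start at minute 75 and finishes at minute 90.
Lysis waits on sample prep (finishes minute 75), so it starts at minute 75 and finishes at 75 + 60 = minute 135.
For staining: lysis (finishes minute 135); the centrifuge run (finishes minute 90). Taking the maximum gives a start of minute 135, and it finishes at 135 + 32 = minute 167.
Secondary incubation cannot start until staining (finishes minute 167, plus 15-minute gap → minute 182); sample prep (finishes minute 75, plus 30-minute gap → minute 105); the centrifuge run (finishes minute 90). The controlling bound is minute 182, so secondary incubation finishes at 182 + 49 = minute 231.
Quantification waits on secondary incubation (finishes minute 231, plus 20-minute gap → minute 251); wash step (finishes minute 121). The latest of these is minute 251, which is the earliest quantification can start.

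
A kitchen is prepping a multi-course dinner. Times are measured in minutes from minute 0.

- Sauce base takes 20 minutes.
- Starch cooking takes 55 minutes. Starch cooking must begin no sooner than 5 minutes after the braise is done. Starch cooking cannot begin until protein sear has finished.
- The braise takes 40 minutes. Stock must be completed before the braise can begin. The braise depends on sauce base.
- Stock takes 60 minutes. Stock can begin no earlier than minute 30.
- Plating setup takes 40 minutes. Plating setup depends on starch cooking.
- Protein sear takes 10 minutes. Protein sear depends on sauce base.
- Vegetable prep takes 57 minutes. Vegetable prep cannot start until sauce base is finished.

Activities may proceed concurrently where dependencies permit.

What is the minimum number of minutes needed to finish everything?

230

Nothing blocks sauce base, so it runs from minute 0 to minute 20.
After sauce base (finishes minute 20), vegetable prep can start at minute 20 and finishes at minute 77.
Protein sear cannot begin until sauce base (finishes minute 20). It runs from minute 20 to 20 + 10 = minute 30.
After its own release at minute 30, stock can start at minute 30 and finishes at minute 90.
The braise needs all of stock (finishes minute 90); sauce base (finishes minute 20). That puts its earliest start at minute 90; it finishes at 90 + 40 = minute 130.
For starch cooking: the braise (finishes minute 130, plus 5-minute gap → minute 135); protein sear (finishes minute 30). Taking the maximum gives a start of minute 135, and it finishes at 135 + 55 = minute 190.
After starch cooking (finishes minute 190), plating setup can start at minute 190 and finishes at minute 230.
All tasks are finished once the last one completes. Finish times: Stock at 90, Sauce base at 20, The braise at 130, Protein sear at 30, Vegetable prep at 77, Starch cooking at 190, Plating setup at 230. The latest is minute 230.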